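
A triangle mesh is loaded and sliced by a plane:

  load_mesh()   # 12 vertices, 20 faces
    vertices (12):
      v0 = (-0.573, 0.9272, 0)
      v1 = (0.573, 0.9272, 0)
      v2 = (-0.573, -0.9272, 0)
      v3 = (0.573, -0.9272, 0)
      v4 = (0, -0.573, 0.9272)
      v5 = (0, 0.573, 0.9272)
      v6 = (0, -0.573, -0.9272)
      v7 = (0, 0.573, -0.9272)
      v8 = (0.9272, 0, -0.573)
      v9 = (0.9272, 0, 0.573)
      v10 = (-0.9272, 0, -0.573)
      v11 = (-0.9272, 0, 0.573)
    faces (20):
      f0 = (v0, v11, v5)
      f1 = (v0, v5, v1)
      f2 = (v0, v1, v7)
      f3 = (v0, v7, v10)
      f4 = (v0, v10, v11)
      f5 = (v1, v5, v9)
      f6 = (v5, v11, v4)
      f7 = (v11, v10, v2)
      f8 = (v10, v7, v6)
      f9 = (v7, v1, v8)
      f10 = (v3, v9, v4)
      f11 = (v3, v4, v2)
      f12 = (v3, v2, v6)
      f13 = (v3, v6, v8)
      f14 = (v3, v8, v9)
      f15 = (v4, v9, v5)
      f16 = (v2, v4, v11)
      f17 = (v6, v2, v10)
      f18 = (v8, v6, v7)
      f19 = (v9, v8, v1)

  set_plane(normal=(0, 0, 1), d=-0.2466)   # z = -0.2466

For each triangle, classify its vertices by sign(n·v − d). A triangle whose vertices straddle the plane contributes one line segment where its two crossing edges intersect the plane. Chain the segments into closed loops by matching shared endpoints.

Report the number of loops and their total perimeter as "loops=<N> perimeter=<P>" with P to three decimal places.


loops=1 perimeter=5.668

Straddling triangles (10 of 20):
  (v0,v1,v7) [++-] → (0.420604, 0.832996, -0.2466)–(-0.420604, 0.832996, -0.2466)  len=0.8412
  (v0,v7,v10) [+--] → (-0.420604, 0.832996, -0.2466)–(-0.725436, 0.528164, -0.2466)  len=0.4311
  (v0,v10,v11) [+-+] → (-0.725436, 0.528164, -0.2466)–(-0.9272, 0, -0.2466)  len=0.5654
  (v11,v10,v2) [+-+] → (-0.9272, 0, -0.2466)–(-0.725436, -0.528164, -0.2466)  len=0.5654
  (v7,v1,v8) [-+-] → (0.420604, 0.832996, -0.2466)–(0.725436, 0.528164, -0.2466)  len=0.4311
  (v3,v2,v6) [++-] → (-0.420604, -0.832996, -0.2466)–(0.420604, -0.832996, -0.2466)  len=0.8412
  (v3,v6,v8) [+--] → (0.420604, -0.832996, -0.2466)–(0.725436, -0.528164, -0.2466)  len=0.4311
  (v3,v8,v9) [+-+] → (0.725436, -0.528164, -0.2466)–(0.9272, 0, -0.2466)  len=0.5654
  (v6,v2,v10) [-+-] → (-0.420604, -0.832996, -0.2466)–(-0.725436, -0.528164, -0.2466)  len=0.4311
  (v9,v8,v1) [+-+] → (0.9272, 0, -0.2466)–(0.725436, 0.528164, -0.2466)  len=0.5654

Chained into 1 loop(s):
  loop 1: 10 segments, perimeter = 5.6684
Total perimeter = 5.668


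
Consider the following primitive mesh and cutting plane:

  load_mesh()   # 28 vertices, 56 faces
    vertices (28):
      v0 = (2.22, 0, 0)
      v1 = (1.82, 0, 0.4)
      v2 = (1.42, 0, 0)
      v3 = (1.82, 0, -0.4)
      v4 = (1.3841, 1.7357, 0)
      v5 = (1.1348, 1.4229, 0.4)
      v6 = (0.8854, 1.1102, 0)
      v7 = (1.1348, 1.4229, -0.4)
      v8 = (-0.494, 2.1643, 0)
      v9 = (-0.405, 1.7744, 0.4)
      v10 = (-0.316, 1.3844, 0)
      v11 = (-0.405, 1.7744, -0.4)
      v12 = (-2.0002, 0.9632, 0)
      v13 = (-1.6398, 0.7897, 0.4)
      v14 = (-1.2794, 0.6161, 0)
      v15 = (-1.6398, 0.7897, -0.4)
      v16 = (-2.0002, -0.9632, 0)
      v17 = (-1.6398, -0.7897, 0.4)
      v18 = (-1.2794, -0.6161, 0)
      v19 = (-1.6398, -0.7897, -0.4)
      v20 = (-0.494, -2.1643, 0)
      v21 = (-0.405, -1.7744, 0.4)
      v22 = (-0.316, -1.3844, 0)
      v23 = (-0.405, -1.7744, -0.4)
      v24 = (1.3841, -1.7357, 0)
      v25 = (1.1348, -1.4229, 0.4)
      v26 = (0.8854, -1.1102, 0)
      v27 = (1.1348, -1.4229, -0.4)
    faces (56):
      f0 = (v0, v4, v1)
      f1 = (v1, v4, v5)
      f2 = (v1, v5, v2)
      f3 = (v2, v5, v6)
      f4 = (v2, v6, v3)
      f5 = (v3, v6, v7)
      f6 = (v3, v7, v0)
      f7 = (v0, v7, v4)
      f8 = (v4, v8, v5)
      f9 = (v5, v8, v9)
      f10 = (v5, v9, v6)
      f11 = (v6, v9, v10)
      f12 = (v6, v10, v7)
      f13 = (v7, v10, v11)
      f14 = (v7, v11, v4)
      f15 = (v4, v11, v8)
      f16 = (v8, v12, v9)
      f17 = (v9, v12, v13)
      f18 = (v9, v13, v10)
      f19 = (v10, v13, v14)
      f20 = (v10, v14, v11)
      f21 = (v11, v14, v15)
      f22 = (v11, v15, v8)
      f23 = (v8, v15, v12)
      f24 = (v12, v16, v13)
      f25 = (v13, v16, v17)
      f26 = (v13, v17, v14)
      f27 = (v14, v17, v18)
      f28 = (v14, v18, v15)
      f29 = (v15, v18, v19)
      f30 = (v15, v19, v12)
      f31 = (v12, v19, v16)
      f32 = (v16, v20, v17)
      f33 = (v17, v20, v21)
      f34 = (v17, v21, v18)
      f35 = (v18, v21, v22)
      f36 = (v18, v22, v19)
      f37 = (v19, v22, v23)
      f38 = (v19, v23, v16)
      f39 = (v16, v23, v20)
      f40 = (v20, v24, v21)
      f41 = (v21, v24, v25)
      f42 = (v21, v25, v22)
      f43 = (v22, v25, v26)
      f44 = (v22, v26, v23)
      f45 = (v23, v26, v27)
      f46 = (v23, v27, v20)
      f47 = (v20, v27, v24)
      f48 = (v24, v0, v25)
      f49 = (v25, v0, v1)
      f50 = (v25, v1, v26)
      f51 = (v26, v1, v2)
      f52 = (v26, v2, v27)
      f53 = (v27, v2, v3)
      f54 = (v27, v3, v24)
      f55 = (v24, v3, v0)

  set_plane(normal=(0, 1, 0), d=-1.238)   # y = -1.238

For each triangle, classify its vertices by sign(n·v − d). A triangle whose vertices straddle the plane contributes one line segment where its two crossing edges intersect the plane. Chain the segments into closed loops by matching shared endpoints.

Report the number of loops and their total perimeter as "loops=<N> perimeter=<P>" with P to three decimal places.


Straddling triangles (18 of 56):
  (v16,v20,v17) [+-+] → (-1.6556, -1.238, 0)–(-1.26612, -1.238, 0.269548)  len=0.4737
  (v17,v20,v21) [+--] → (-1.26612, -1.238, 0.269548)–(-1.07764, -1.238, 0.4)  len=0.2292
  (v17,v21,v18) [+-+] → (-1.07764, -1.238, 0.4)–(-0.809928, -1.238, 0.214763)  len=0.3255
  (v18,v21,v22) [+--] → (-0.809928, -1.238, 0.214763)–(-0.499576, -1.238, 0)  len=0.3774
  (v18,v22,v19) [+-+] → (-0.499576, -1.238, 0)–(-0.641886, -1.238, -0.0984698)  len=0.1731
  (v19,v22,v23) [+--] → (-0.641886, -1.238, -0.0984698)–(-1.07764, -1.238, -0.4)  len=0.5299
  (v19,v23,v16) [+-+] → (-1.07764, -1.238, -0.4)–(-1.45981, -1.238, -0.135503)  len=0.4648
  (v16,v23,v20) [+--] → (-1.45981, -1.238, -0.135503)–(-1.6556, -1.238, 0)  len=0.2381
  (v22,v25,v26) [--+] → (0.987329, -1.238, 0.163479)–(0.325448, -1.238, 0)  len=0.6818
  (v22,v26,v23) [-+-] → (0.325448, -1.238, 0)–(0.637112, -1.238, -0.0769648)  len=0.3210
  (v23,v26,v27) [-+-] → (0.637112, -1.238, -0.0769648)–(0.987329, -1.238, -0.163479)  len=0.3607
  (v24,v0,v25) [-+-] → (1.62379, -1.238, 0)–(1.27582, -1.238, 0.348022)  len=0.4921
  (v25,v0,v1) [-++] → (1.27582, -1.238, 0.348022)–(1.22384, -1.238, 0.4)  len=0.0735
  (v25,v1,v26) [-++] → (1.22384, -1.238, 0.4)–(0.987329, -1.238, 0.163479)  len=0.3345
  (v26,v2,v27) [++-] → (1.17186, -1.238, -0.348022)–(0.987329, -1.238, -0.163479)  len=0.2610
  (v27,v2,v3) [-++] → (1.17186, -1.238, -0.348022)–(1.22384, -1.238, -0.4)  len=0.0735
  (v27,v3,v24) [-+-] → (1.22384, -1.238, -0.4)–(1.50909, -1.238, -0.114697)  len=0.4034
  (v24,v3,v0) [-++] → (1.50909, -1.238, -0.114697)–(1.62379, -1.238, 0)  len=0.1622

Chained into 2 loop(s):
  loop 1: 8 segments, perimeter = 2.8117
  loop 2: 10 segments, perimeter = 3.1638
Total perimeter = 5.975

loops=2 perimeter=5.975


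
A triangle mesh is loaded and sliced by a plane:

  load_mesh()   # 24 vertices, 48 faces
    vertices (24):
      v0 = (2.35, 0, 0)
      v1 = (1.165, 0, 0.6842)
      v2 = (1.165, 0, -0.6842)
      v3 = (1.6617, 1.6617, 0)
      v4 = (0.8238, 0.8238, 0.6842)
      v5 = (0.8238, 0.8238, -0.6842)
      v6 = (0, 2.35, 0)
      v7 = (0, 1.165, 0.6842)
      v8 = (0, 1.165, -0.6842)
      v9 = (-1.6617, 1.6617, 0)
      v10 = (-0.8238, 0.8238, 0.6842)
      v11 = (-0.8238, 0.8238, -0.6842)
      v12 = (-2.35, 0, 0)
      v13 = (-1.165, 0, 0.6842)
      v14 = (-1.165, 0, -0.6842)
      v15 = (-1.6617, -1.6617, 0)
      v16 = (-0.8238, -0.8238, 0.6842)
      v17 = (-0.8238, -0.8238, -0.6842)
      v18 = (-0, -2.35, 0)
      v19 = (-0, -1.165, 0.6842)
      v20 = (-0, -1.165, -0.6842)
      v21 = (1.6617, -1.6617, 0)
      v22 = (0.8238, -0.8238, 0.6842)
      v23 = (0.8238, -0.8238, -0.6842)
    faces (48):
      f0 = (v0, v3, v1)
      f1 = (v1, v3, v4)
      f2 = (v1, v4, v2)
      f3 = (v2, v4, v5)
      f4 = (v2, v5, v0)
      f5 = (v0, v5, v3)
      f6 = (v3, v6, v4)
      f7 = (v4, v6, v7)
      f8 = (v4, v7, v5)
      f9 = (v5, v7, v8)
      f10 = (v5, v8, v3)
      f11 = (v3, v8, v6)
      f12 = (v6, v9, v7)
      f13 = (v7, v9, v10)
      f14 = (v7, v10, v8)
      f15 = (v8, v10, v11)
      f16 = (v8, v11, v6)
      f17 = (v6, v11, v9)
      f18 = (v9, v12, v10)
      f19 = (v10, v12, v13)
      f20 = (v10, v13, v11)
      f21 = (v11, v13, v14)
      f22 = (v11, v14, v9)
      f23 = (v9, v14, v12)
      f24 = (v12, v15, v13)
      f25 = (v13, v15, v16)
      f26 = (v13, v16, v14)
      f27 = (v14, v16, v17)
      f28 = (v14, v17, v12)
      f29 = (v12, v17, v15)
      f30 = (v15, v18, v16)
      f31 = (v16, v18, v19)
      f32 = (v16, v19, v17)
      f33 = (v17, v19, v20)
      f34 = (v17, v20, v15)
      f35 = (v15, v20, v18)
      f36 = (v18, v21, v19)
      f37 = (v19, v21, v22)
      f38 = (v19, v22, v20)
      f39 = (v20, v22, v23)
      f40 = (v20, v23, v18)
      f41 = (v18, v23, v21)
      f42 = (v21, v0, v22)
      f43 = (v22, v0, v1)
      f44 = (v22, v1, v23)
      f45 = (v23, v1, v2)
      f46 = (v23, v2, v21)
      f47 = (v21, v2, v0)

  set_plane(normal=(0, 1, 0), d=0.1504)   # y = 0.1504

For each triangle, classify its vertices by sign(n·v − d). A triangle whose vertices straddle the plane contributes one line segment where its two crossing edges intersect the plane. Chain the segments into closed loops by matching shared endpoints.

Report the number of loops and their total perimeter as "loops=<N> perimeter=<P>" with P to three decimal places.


loops=2 perimeter=8.210

Straddling triangles (12 of 48):
  (v0,v3,v1) [-+-] → (2.2877, 0.1504, 0)–(1.20996, 0.1504, 0.622273)  len=1.2445
  (v1,v3,v4) [-++] → (1.20996, 0.1504, 0.622273)–(1.10271, 0.1504, 0.6842)  len=0.1238
  (v1,v4,v2) [-+-] → (1.10271, 0.1504, 0.6842)–(1.10271, 0.1504, -0.434373)  len=1.1186
  (v2,v4,v5) [-++] → (1.10271, 0.1504, -0.434373)–(1.10271, 0.1504, -0.6842)  len=0.2498
  (v2,v5,v0) [-+-] → (1.10271, 0.1504, -0.6842)–(2.07136, 0.1504, -0.124913)  len=1.1185
  (v0,v5,v3) [-++] → (2.07136, 0.1504, -0.124913)–(2.2877, 0.1504, 0)  len=0.2498
  (v9,v12,v10) [+-+] → (-2.2877, 0.1504, 0)–(-2.07136, 0.1504, 0.124913)  len=0.2498
  (v10,v12,v13) [+--] → (-2.07136, 0.1504, 0.124913)–(-1.10271, 0.1504, 0.6842)  len=1.1185
  (v10,v13,v11) [+-+] → (-1.10271, 0.1504, 0.6842)–(-1.10271, 0.1504, 0.434373)  len=0.2498
  (v11,v13,v14) [+--] → (-1.10271, 0.1504, 0.434373)–(-1.10271, 0.1504, -0.6842)  len=1.1186
  (v11,v14,v9) [+-+] → (-1.10271, 0.1504, -0.6842)–(-1.20996, 0.1504, -0.622273)  len=0.1238
  (v9,v14,v12) [+--] → (-1.20996, 0.1504, -0.622273)–(-2.2877, 0.1504, 0)  len=1.2445

Chained into 2 loop(s):
  loop 1: 6 segments, perimeter = 4.1051
  loop 2: 6 segments, perimeter = 4.1051
Total perimeter = 8.210


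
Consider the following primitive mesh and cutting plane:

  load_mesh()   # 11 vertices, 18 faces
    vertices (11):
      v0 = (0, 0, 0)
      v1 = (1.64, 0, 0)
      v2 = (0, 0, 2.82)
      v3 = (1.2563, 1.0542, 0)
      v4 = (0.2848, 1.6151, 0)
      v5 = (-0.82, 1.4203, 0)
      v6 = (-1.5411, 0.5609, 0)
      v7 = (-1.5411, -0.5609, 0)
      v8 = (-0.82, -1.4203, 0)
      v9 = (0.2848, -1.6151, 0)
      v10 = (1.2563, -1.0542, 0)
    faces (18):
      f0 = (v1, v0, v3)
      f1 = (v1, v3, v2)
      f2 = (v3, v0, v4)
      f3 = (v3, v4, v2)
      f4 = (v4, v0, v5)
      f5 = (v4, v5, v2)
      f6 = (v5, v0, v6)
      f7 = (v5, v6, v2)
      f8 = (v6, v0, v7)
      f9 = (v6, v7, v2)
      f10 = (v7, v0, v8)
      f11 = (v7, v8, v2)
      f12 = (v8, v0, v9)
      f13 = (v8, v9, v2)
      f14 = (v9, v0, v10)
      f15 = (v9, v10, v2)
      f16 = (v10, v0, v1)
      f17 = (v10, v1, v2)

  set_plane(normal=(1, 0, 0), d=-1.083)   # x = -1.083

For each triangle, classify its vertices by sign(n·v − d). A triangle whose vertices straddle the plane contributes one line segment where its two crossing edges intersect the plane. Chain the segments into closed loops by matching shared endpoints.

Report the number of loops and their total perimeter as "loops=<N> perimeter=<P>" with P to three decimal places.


Straddling triangles (6 of 18):
  (v5,v0,v6) [++-] → (-1.083, 0.39417, 0)–(-1.083, 1.10686, 0)  len=0.7127
  (v5,v6,v2) [+-+] → (-1.083, 1.10686, 0)–(-1.083, 0.39417, 0.83826)  len=1.1003
  (v6,v0,v7) [-+-] → (-1.083, 0.39417, 0)–(-1.083, -0.39417, 0)  len=0.7883
  (v6,v7,v2) [--+] → (-1.083, -0.39417, 0.83826)–(-1.083, 0.39417, 0.83826)  len=0.7883
  (v7,v0,v8) [-++] → (-1.083, -0.39417, 0)–(-1.083, -1.10686, 0)  len=0.7127
  (v7,v8,v2) [-++] → (-1.083, -1.10686, 0)–(-1.083, -0.39417, 0.83826)  len=1.1003

Chained into 1 loop(s):
  loop 1: 6 segments, perimeter = 5.2026
Total perimeter = 5.203

loops=1 perimeter=5.203


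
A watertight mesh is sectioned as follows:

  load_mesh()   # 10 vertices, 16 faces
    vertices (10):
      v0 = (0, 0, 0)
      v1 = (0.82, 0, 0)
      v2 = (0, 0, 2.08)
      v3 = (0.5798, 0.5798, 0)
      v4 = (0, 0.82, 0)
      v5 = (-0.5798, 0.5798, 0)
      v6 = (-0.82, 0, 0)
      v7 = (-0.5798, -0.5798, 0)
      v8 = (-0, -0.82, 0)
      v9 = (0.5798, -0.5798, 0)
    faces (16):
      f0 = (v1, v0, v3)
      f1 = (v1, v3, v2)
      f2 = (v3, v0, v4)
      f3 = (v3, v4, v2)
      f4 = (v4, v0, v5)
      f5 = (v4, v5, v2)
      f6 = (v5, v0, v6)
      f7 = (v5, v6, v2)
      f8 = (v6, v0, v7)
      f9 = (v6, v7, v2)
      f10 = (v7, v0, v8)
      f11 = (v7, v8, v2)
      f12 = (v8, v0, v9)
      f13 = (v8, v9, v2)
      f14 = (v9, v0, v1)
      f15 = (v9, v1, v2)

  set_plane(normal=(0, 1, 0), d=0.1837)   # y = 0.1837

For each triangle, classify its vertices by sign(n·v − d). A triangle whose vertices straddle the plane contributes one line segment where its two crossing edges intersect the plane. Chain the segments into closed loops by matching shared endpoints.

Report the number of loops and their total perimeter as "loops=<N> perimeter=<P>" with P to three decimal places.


Straddling triangles (8 of 16):
  (v1,v0,v3) [--+] → (0.1837, 0.1837, 0)–(0.743897, 0.1837, 0)  len=0.5602
  (v1,v3,v2) [-+-] → (0.743897, 0.1837, 0)–(0.1837, 0.1837, 1.42099)  len=1.5274
  (v3,v0,v4) [+-+] → (0.1837, 0.1837, 0)–(0, 0.1837, 0)  len=0.1837
  (v3,v4,v2) [++-] → (0, 0.1837, 1.61403)–(0.1837, 0.1837, 1.42099)  len=0.2665
  (v4,v0,v5) [+-+] → (0, 0.1837, 0)–(-0.1837, 0.1837, 0)  len=0.1837
  (v4,v5,v2) [++-] → (-0.1837, 0.1837, 1.42099)–(0, 0.1837, 1.61403)  len=0.2665
  (v5,v0,v6) [+--] → (-0.1837, 0.1837, 0)–(-0.743897, 0.1837, 0)  len=0.5602
  (v5,v6,v2) [+--] → (-0.743897, 0.1837, 0)–(-0.1837, 0.1837, 1.42099)  len=1.5274

Chained into 1 loop(s):
  loop 1: 8 segments, perimeter = 5.0756
Total perimeter = 5.076

loops=1 perimeter=5.076


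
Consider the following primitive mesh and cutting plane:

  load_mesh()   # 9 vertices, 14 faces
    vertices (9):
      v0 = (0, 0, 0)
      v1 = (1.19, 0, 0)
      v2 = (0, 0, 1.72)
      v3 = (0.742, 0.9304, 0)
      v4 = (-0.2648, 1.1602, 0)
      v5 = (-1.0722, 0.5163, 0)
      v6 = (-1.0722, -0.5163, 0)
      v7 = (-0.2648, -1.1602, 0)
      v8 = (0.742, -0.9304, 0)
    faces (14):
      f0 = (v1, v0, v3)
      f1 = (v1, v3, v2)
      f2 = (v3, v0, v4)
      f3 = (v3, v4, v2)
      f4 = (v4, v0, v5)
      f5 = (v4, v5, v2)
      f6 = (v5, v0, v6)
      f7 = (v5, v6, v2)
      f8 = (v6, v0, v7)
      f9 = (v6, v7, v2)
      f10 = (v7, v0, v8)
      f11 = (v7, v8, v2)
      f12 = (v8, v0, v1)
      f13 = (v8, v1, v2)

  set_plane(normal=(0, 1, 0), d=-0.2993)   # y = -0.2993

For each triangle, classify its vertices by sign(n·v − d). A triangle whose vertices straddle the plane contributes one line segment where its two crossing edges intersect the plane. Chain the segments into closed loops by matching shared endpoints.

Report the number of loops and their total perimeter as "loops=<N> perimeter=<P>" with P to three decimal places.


loops=1 perimeter=5.497

Straddling triangles (8 of 14):
  (v5,v0,v6) [++-] → (-0.621556, -0.2993, 0)–(-1.0722, -0.2993, 0)  len=0.4506
  (v5,v6,v2) [+-+] → (-1.0722, -0.2993, 0)–(-0.621556, -0.2993, 0.722913)  len=0.8519
  (v6,v0,v7) [-+-] → (-0.621556, -0.2993, 0)–(-0.0683112, -0.2993, 0)  len=0.5532
  (v6,v7,v2) [--+] → (-0.0683112, -0.2993, 1.27629)–(-0.621556, -0.2993, 0.722913)  len=0.7825
  (v7,v0,v8) [-+-] → (-0.0683112, -0.2993, 0)–(0.238694, -0.2993, 0)  len=0.3070
  (v7,v8,v2) [--+] → (0.238694, -0.2993, 1.16669)–(-0.0683112, -0.2993, 1.27629)  len=0.3260
  (v8,v0,v1) [-++] → (0.238694, -0.2993, 0)–(1.04588, -0.2993, 0)  len=0.8072
  (v8,v1,v2) [-++] → (1.04588, -0.2993, 0)–(0.238694, -0.2993, 1.16669)  len=1.4187

Chained into 1 loop(s):
  loop 1: 8 segments, perimeter = 5.4971
Total perimeter = 5.497


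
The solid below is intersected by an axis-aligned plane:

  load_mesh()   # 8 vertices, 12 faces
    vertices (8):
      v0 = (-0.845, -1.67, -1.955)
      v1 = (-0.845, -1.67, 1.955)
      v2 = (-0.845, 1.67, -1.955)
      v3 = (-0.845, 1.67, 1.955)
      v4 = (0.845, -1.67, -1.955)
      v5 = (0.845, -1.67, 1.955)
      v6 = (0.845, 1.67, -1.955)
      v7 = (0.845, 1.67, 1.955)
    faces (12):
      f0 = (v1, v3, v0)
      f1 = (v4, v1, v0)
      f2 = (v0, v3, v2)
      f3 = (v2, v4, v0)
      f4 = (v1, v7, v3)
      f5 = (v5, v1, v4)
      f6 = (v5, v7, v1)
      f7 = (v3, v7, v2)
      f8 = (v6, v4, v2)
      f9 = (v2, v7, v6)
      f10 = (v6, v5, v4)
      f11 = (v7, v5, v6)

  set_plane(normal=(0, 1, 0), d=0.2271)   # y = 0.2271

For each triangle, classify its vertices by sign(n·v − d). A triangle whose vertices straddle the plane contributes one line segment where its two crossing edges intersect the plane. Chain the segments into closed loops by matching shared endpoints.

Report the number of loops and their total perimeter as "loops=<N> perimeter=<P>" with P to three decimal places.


Straddling triangles (8 of 12):
  (v1,v3,v0) [-+-] → (-0.845, 0.2271, 1.955)–(-0.845, 0.2271, 0.265857)  len=1.6891
  (v0,v3,v2) [-++] → (-0.845, 0.2271, 0.265857)–(-0.845, 0.2271, -1.955)  len=2.2209
  (v2,v4,v0) [+--] → (-0.11491, 0.2271, -1.955)–(-0.845, 0.2271, -1.955)  len=0.7301
  (v1,v7,v3) [-++] → (0.11491, 0.2271, 1.955)–(-0.845, 0.2271, 1.955)  len=0.9599
  (v5,v7,v1) [-+-] → (0.845, 0.2271, 1.955)–(0.11491, 0.2271, 1.955)  len=0.7301
  (v6,v4,v2) [+-+] → (0.845, 0.2271, -1.955)–(-0.11491, 0.2271, -1.955)  len=0.9599
  (v6,v5,v4) [+--] → (0.845, 0.2271, -0.265857)–(0.845, 0.2271, -1.955)  len=1.6891
  (v7,v5,v6) [+-+] → (0.845, 0.2271, 1.955)–(0.845, 0.2271, -0.265857)  len=2.2209

Chained into 1 loop(s):
  loop 1: 8 segments, perimeter = 11.2000
Total perimeter = 11.200

loops=1 perimeter=11.200


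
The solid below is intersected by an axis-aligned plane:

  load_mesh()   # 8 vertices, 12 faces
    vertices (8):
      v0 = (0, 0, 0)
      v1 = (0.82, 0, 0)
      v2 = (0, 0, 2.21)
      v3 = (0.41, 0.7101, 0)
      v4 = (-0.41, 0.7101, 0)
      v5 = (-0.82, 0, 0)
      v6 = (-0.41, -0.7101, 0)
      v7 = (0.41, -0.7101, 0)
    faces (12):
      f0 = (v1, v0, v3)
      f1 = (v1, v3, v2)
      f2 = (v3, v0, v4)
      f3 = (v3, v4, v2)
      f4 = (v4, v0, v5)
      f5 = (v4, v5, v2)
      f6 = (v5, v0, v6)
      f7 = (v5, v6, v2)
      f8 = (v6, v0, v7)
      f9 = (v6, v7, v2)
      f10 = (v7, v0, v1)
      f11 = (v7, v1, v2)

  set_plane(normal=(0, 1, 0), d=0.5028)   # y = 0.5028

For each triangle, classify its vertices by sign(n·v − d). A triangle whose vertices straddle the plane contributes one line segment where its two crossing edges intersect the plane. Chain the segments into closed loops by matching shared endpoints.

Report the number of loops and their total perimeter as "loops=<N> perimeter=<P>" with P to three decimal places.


Straddling triangles (6 of 12):
  (v1,v0,v3) [--+] → (0.290308, 0.5028, 0)–(0.529692, 0.5028, 0)  len=0.2394
  (v1,v3,v2) [-+-] → (0.529692, 0.5028, 0)–(0.290308, 0.5028, 0.645167)  len=0.6881
  (v3,v0,v4) [+-+] → (0.290308, 0.5028, 0)–(-0.290308, 0.5028, 0)  len=0.5806
  (v3,v4,v2) [++-] → (-0.290308, 0.5028, 0.645167)–(0.290308, 0.5028, 0.645167)  len=0.5806
  (v4,v0,v5) [+--] → (-0.290308, 0.5028, 0)–(-0.529692, 0.5028, 0)  len=0.2394
  (v4,v5,v2) [+--] → (-0.529692, 0.5028, 0)–(-0.290308, 0.5028, 0.645167)  len=0.6881

Chained into 1 loop(s):
  loop 1: 6 segments, perimeter = 3.0163
Total perimeter = 3.016

loops=1 perimeter=3.016


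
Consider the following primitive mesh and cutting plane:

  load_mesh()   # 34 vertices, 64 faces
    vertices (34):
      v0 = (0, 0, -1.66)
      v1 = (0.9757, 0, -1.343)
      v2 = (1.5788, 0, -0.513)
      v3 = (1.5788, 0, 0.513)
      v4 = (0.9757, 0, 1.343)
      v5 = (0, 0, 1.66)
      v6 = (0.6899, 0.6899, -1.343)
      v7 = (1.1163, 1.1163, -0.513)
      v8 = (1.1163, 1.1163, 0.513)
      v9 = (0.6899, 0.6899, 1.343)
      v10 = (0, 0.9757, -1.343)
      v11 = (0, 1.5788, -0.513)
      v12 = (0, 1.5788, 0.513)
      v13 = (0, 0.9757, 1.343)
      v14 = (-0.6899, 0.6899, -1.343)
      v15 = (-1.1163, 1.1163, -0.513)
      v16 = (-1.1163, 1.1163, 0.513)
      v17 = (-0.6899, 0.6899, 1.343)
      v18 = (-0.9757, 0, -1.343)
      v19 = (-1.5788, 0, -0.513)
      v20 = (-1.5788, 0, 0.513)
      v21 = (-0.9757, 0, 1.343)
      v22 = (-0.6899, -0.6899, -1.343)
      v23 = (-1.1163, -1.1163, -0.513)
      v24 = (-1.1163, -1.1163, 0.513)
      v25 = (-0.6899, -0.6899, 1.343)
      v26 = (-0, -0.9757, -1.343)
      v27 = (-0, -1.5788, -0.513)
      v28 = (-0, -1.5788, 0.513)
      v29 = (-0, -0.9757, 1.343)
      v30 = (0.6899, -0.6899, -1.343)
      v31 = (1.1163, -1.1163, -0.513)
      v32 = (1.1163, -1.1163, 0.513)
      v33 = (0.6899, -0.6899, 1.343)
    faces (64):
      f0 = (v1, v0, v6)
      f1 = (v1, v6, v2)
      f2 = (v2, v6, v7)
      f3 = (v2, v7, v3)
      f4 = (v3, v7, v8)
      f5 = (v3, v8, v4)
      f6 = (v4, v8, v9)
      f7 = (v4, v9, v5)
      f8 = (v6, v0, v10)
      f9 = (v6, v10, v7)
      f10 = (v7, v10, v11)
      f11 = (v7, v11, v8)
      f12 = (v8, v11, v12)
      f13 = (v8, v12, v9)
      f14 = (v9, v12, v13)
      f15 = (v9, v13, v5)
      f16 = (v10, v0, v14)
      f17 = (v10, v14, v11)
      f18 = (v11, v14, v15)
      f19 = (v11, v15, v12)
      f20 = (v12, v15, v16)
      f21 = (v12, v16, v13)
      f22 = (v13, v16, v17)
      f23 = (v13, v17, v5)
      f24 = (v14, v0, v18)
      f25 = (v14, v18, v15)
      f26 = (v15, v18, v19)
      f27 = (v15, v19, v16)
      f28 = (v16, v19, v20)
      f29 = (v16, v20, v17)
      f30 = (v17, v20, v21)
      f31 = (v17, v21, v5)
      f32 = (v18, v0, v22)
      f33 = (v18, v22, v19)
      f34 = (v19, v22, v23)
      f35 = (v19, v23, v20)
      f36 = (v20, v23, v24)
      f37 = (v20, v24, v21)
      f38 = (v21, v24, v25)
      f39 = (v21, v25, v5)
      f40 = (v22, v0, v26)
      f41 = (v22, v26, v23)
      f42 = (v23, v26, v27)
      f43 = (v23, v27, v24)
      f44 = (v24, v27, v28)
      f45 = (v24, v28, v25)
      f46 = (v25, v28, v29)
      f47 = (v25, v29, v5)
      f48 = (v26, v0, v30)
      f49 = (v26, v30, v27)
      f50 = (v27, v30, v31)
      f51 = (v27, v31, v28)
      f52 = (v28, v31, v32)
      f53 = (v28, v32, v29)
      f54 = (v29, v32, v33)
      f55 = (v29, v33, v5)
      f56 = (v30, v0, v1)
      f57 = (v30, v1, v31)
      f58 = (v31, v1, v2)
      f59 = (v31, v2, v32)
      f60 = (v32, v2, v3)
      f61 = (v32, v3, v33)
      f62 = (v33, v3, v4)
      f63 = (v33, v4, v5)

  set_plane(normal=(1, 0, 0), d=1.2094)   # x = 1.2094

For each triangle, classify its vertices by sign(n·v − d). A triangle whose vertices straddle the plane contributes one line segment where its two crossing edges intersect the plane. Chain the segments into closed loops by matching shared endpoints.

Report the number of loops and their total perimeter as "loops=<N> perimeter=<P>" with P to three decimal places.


Straddling triangles (10 of 64):
  (v1,v6,v2) [--+] → (1.2094, 0.286702, -0.857923)–(1.2094, 0, -1.02138)  len=0.3300
  (v2,v6,v7) [+--] → (1.2094, 0.286702, -0.857923)–(1.2094, 0.891592, -0.513)  len=0.6963
  (v2,v7,v3) [+-+] → (1.2094, 0.891592, -0.513)–(1.2094, 0.891592, -0.306469)  len=0.2065
  (v3,v7,v8) [+--] → (1.2094, 0.891592, -0.306469)–(1.2094, 0.891592, 0.513)  len=0.8195
  (v3,v8,v4) [+--] → (1.2094, 0.891592, 0.513)–(1.2094, 0, 1.02138)  len=1.0263
  (v31,v1,v2) [--+] → (1.2094, 0, -1.02138)–(1.2094, -0.891592, -0.513)  len=1.0263
  (v31,v2,v32) [-+-] → (1.2094, -0.891592, -0.513)–(1.2094, -0.891592, 0.306469)  len=0.8195
  (v32,v2,v3) [-++] → (1.2094, -0.891592, 0.306469)–(1.2094, -0.891592, 0.513)  len=0.2065
  (v32,v3,v33) [-+-] → (1.2094, -0.891592, 0.513)–(1.2094, -0.286702, 0.857923)  len=0.6963
  (v33,v3,v4) [-+-] → (1.2094, -0.286702, 0.857923)–(1.2094, 0, 1.02138)  len=0.3300

Chained into 1 loop(s):
  loop 1: 10 segments, perimeter = 6.1574
Total perimeter = 6.157

loops=1 perimeter=6.157


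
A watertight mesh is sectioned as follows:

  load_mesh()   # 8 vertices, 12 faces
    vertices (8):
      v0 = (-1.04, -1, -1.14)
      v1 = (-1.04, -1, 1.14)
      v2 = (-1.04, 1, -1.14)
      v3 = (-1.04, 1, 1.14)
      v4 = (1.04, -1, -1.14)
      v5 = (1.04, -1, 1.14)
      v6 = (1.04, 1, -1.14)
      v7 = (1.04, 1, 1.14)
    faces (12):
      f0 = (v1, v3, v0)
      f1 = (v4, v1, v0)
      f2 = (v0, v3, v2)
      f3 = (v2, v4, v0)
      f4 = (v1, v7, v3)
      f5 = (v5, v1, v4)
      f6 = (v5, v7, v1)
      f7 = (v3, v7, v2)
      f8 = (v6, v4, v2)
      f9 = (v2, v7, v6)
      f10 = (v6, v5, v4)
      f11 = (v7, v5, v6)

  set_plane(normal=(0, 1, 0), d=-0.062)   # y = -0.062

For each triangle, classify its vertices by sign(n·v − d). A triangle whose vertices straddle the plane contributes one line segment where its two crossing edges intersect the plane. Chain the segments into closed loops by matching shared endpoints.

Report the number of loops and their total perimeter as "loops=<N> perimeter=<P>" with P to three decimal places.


Straddling triangles (8 of 12):
  (v1,v3,v0) [-+-] → (-1.04, -0.062, 1.14)–(-1.04, -0.062, -0.07068)  len=1.2107
  (v0,v3,v2) [-++] → (-1.04, -0.062, -0.07068)–(-1.04, -0.062, -1.14)  len=1.0693
  (v2,v4,v0) [+--] → (0.06448, -0.062, -1.14)–(-1.04, -0.062, -1.14)  len=1.1045
  (v1,v7,v3) [-++] → (-0.06448, -0.062, 1.14)–(-1.04, -0.062, 1.14)  len=0.9755
  (v5,v7,v1) [-+-] → (1.04, -0.062, 1.14)–(-0.06448, -0.062, 1.14)  len=1.1045
  (v6,v4,v2) [+-+] → (1.04, -0.062, -1.14)–(0.06448, -0.062, -1.14)  len=0.9755
  (v6,v5,v4) [+--] → (1.04, -0.062, 0.07068)–(1.04, -0.062, -1.14)  len=1.2107
  (v7,v5,v6) [+-+] → (1.04, -0.062, 1.14)–(1.04, -0.062, 0.07068)  len=1.0693

Chained into 1 loop(s):
  loop 1: 8 segments, perimeter = 8.7200
Total perimeter = 8.720

loops=1 perimeter=8.720


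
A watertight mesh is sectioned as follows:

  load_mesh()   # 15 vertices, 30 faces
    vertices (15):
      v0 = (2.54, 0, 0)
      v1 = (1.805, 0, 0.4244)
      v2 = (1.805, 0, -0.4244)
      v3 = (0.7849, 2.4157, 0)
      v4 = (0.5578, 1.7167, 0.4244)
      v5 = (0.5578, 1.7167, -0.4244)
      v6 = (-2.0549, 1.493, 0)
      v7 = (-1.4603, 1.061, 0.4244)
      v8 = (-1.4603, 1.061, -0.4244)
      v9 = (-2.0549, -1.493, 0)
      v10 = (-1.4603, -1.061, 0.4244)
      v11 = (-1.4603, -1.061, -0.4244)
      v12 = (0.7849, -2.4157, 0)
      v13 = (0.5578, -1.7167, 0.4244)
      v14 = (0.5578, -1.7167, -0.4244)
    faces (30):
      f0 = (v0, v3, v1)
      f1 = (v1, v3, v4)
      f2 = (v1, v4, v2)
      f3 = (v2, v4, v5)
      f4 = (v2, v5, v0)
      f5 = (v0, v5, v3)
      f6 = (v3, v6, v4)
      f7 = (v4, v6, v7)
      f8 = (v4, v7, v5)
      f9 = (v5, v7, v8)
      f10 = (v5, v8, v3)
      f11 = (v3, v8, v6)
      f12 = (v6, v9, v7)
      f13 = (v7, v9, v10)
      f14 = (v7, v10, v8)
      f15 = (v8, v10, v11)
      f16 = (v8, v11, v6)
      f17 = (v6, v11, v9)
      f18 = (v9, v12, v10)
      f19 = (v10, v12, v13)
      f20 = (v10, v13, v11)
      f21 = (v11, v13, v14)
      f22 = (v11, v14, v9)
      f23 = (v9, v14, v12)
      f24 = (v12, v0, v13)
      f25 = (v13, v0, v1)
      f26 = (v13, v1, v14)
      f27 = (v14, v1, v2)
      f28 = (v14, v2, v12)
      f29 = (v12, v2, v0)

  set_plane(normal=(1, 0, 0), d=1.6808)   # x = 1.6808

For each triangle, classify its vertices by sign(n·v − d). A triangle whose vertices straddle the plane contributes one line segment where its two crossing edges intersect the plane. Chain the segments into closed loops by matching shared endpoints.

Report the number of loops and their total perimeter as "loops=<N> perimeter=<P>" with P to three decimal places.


loops=2 perimeter=6.086

Straddling triangles (12 of 30):
  (v0,v3,v1) [+-+] → (1.6808, 1.18259, 0)–(1.6808, 0.294118, 0.372728)  len=0.9635
  (v1,v3,v4) [+--] → (1.6808, 0.294118, 0.372728)–(1.6808, 0.170954, 0.4244)  len=0.1336
  (v1,v4,v2) [+-+] → (1.6808, 0.170954, 0.4244)–(1.6808, 0.170954, -0.339874)  len=0.7643
  (v2,v4,v5) [+--] → (1.6808, 0.170954, -0.339874)–(1.6808, 0.170954, -0.4244)  len=0.0845
  (v2,v5,v0) [+-+] → (1.6808, 0.170954, -0.4244)–(1.6808, 0.744117, -0.183959)  len=0.6216
  (v0,v5,v3) [+--] → (1.6808, 0.744117, -0.183959)–(1.6808, 1.18259, 0)  len=0.4755
  (v12,v0,v13) [-+-] → (1.6808, -1.18259, 0)–(1.6808, -0.744117, 0.183959)  len=0.4755
  (v13,v0,v1) [-++] → (1.6808, -0.744117, 0.183959)–(1.6808, -0.170954, 0.4244)  len=0.6216
  (v13,v1,v14) [-+-] → (1.6808, -0.170954, 0.4244)–(1.6808, -0.170954, 0.339874)  len=0.0845
  (v14,v1,v2) [-++] → (1.6808, -0.170954, 0.339874)–(1.6808, -0.170954, -0.4244)  len=0.7643
  (v14,v2,v12) [-+-] → (1.6808, -0.170954, -0.4244)–(1.6808, -0.294118, -0.372728)  len=0.1336
  (v12,v2,v0) [-++] → (1.6808, -0.294118, -0.372728)–(1.6808, -1.18259, 0)  len=0.9635

Chained into 2 loop(s):
  loop 1: 6 segments, perimeter = 3.0429
  loop 2: 6 segments, perimeter = 3.0429
Total perimeter = 6.086


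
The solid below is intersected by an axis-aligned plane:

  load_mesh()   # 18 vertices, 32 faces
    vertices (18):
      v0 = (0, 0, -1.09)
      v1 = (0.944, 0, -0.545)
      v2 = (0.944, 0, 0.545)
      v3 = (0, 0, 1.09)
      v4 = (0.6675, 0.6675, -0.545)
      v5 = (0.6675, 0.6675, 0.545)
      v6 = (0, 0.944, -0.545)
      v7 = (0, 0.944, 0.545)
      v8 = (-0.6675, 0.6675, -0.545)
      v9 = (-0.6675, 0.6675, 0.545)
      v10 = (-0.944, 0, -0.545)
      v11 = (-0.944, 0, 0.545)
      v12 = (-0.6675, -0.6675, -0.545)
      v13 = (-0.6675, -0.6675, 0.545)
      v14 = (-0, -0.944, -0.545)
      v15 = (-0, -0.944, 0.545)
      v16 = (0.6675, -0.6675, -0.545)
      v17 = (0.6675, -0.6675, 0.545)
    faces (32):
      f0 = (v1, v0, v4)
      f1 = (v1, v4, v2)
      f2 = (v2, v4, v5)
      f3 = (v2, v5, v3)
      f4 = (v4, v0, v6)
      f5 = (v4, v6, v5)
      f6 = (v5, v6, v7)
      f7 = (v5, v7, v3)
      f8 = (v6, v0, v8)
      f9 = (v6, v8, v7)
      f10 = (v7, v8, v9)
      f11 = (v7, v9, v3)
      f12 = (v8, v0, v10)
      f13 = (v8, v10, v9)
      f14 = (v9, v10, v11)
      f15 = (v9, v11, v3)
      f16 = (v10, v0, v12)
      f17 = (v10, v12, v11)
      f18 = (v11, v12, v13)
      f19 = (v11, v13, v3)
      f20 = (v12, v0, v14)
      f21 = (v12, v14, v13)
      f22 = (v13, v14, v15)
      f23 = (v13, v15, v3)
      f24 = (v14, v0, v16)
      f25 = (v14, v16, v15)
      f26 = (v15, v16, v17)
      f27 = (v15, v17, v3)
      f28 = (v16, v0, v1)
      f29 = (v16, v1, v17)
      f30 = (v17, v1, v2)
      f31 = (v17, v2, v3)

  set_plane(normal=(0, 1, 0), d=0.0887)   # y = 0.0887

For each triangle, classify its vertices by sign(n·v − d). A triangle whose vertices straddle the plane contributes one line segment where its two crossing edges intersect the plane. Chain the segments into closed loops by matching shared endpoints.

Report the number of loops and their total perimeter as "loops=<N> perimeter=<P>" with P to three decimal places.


loops=1 perimeter=6.326

Straddling triangles (12 of 32):
  (v1,v0,v4) [--+] → (0.0887, 0.0887, -1.01758)–(0.907258, 0.0887, -0.545)  len=0.9452
  (v1,v4,v2) [-+-] → (0.907258, 0.0887, -0.545)–(0.907258, 0.0887, 0.400157)  len=0.9452
  (v2,v4,v5) [-++] → (0.907258, 0.0887, 0.400157)–(0.907258, 0.0887, 0.545)  len=0.1448
  (v2,v5,v3) [-+-] → (0.907258, 0.0887, 0.545)–(0.0887, 0.0887, 1.01758)  len=0.9452
  (v4,v0,v6) [+-+] → (0.0887, 0.0887, -1.01758)–(0, 0.0887, -1.03879)  len=0.0912
  (v5,v7,v3) [++-] → (0, 0.0887, 1.03879)–(0.0887, 0.0887, 1.01758)  len=0.0912
  (v6,v0,v8) [+-+] → (0, 0.0887, -1.03879)–(-0.0887, 0.0887, -1.01758)  len=0.0912
  (v7,v9,v3) [++-] → (-0.0887, 0.0887, 1.01758)–(0, 0.0887, 1.03879)  len=0.0912
  (v8,v0,v10) [+--] → (-0.0887, 0.0887, -1.01758)–(-0.907258, 0.0887, -0.545)  len=0.9452
  (v8,v10,v9) [+-+] → (-0.907258, 0.0887, -0.545)–(-0.907258, 0.0887, -0.400157)  len=0.1448
  (v9,v10,v11) [+--] → (-0.907258, 0.0887, -0.400157)–(-0.907258, 0.0887, 0.545)  len=0.9452
  (v9,v11,v3) [+--] → (-0.907258, 0.0887, 0.545)–(-0.0887, 0.0887, 1.01758)  len=0.9452

Chained into 1 loop(s):
  loop 1: 12 segments, perimeter = 6.3255
Total perimeter = 6.326


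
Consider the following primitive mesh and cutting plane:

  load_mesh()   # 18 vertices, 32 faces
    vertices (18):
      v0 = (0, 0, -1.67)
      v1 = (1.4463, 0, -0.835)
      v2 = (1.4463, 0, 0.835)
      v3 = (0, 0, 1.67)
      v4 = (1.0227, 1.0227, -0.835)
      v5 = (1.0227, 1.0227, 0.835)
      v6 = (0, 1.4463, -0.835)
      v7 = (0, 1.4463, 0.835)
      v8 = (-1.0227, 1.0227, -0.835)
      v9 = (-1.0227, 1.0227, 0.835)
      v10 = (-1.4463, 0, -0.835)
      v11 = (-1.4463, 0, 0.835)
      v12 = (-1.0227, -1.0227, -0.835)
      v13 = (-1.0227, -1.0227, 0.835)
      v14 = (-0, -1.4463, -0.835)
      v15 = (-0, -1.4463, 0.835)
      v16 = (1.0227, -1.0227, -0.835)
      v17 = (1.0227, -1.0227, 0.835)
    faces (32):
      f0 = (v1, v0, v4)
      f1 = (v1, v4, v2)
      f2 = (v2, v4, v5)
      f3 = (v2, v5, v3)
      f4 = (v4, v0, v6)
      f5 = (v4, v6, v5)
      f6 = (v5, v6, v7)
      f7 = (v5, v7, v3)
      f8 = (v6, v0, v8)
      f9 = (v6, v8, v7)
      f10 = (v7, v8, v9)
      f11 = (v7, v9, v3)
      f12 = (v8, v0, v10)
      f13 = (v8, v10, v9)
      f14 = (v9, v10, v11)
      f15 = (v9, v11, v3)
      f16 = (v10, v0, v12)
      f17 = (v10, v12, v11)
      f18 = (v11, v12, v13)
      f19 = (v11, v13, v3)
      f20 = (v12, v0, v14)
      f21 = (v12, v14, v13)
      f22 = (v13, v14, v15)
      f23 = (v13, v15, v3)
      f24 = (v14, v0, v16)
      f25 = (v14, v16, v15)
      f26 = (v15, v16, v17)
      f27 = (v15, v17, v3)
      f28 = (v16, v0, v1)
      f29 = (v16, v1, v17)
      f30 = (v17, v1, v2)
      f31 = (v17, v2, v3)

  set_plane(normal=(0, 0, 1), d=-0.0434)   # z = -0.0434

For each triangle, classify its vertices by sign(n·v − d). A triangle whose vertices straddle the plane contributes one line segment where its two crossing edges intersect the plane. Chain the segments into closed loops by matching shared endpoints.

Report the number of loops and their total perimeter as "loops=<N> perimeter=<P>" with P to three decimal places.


Straddling triangles (16 of 32):
  (v1,v4,v2) [--+] → (1.22349, 0.537928, -0.0434)–(1.4463, 0, -0.0434)  len=0.5822
  (v2,v4,v5) [+-+] → (1.22349, 0.537928, -0.0434)–(1.0227, 1.0227, -0.0434)  len=0.5247
  (v4,v6,v5) [--+] → (0.484772, 1.24551, -0.0434)–(1.0227, 1.0227, -0.0434)  len=0.5822
  (v5,v6,v7) [+-+] → (0.484772, 1.24551, -0.0434)–(0, 1.4463, -0.0434)  len=0.5247
  (v6,v8,v7) [--+] → (-0.537928, 1.22349, -0.0434)–(0, 1.4463, -0.0434)  len=0.5822
  (v7,v8,v9) [+-+] → (-0.537928, 1.22349, -0.0434)–(-1.0227, 1.0227, -0.0434)  len=0.5247
  (v8,v10,v9) [--+] → (-1.24551, 0.484772, -0.0434)–(-1.0227, 1.0227, -0.0434)  len=0.5822
  (v9,v10,v11) [+-+] → (-1.24551, 0.484772, -0.0434)–(-1.4463, 0, -0.0434)  len=0.5247
  (v10,v12,v11) [--+] → (-1.22349, -0.537928, -0.0434)–(-1.4463, 0, -0.0434)  len=0.5822
  (v11,v12,v13) [+-+] → (-1.22349, -0.537928, -0.0434)–(-1.0227, -1.0227, -0.0434)  len=0.5247
  (v12,v14,v13) [--+] → (-0.484772, -1.24551, -0.0434)–(-1.0227, -1.0227, -0.0434)  len=0.5822
  (v13,v14,v15) [+-+] → (-0.484772, -1.24551, -0.0434)–(0, -1.4463, -0.0434)  len=0.5247
  (v14,v16,v15) [--+] → (0.537928, -1.22349, -0.0434)–(0, -1.4463, -0.0434)  len=0.5822
  (v15,v16,v17) [+-+] → (0.537928, -1.22349, -0.0434)–(1.0227, -1.0227, -0.0434)  len=0.5247
  (v16,v1,v17) [--+] → (1.24551, -0.484772, -0.0434)–(1.0227, -1.0227, -0.0434)  len=0.5822
  (v17,v1,v2) [+-+] → (1.24551, -0.484772, -0.0434)–(1.4463, 0, -0.0434)  len=0.5247

Chained into 1 loop(s):
  loop 1: 16 segments, perimeter = 8.8557
Total perimeter = 8.856

loops=1 perimeter=8.856


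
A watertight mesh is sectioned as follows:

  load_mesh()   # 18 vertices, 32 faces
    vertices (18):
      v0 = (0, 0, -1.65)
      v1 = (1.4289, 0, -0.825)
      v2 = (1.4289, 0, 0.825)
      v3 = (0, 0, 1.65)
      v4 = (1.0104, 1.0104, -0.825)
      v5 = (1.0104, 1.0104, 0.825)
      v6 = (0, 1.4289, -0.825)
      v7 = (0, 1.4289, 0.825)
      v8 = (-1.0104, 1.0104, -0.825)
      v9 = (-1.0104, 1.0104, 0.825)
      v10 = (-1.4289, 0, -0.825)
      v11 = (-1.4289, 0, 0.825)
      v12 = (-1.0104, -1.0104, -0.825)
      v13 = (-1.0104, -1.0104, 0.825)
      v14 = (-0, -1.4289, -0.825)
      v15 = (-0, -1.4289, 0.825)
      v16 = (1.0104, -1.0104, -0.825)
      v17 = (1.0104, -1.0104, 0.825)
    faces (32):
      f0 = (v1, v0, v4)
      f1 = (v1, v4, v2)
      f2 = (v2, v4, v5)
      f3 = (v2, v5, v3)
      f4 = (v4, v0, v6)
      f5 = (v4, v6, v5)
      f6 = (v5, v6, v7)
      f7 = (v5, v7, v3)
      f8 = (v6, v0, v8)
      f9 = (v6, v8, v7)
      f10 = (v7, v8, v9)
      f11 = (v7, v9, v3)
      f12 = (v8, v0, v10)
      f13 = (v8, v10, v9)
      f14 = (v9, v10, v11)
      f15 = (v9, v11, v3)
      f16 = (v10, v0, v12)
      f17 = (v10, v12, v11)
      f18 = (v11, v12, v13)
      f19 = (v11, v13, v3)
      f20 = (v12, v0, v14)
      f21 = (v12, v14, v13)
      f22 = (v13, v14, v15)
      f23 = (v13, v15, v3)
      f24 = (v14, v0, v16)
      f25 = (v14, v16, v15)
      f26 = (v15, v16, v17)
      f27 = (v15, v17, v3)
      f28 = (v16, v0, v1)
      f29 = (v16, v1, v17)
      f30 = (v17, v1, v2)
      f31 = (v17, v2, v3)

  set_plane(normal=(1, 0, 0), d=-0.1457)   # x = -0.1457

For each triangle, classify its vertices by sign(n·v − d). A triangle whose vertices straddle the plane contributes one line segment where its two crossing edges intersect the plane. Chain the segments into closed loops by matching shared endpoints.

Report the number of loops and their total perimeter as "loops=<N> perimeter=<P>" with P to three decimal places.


Straddling triangles (12 of 32):
  (v6,v0,v8) [++-] → (-0.1457, 0.1457, -1.53103)–(-0.1457, 1.36855, -0.825)  len=1.4120
  (v6,v8,v7) [+-+] → (-0.1457, 1.36855, -0.825)–(-0.1457, 1.36855, 0.587069)  len=1.4121
  (v7,v8,v9) [+--] → (-0.1457, 1.36855, 0.587069)–(-0.1457, 1.36855, 0.825)  len=0.2379
  (v7,v9,v3) [+-+] → (-0.1457, 1.36855, 0.825)–(-0.1457, 0.1457, 1.53103)  len=1.4120
  (v8,v0,v10) [-+-] → (-0.1457, 0.1457, -1.53103)–(-0.1457, 0, -1.56588)  len=0.1498
  (v9,v11,v3) [--+] → (-0.1457, 0, 1.56588)–(-0.1457, 0.1457, 1.53103)  len=0.1498
  (v10,v0,v12) [-+-] → (-0.1457, 0, -1.56588)–(-0.1457, -0.1457, -1.53103)  len=0.1498
  (v11,v13,v3) [--+] → (-0.1457, -0.1457, 1.53103)–(-0.1457, 0, 1.56588)  len=0.1498
  (v12,v0,v14) [-++] → (-0.1457, -0.1457, -1.53103)–(-0.1457, -1.36855, -0.825)  len=1.4120
  (v12,v14,v13) [-+-] → (-0.1457, -1.36855, -0.825)–(-0.1457, -1.36855, -0.587069)  len=0.2379
  (v13,v14,v15) [-++] → (-0.1457, -1.36855, -0.587069)–(-0.1457, -1.36855, 0.825)  len=1.4121
  (v13,v15,v3) [-++] → (-0.1457, -1.36855, 0.825)–(-0.1457, -0.1457, 1.53103)  len=1.4120

Chained into 1 loop(s):
  loop 1: 12 segments, perimeter = 9.5474
Total perimeter = 9.547

loops=1 perimeter=9.547


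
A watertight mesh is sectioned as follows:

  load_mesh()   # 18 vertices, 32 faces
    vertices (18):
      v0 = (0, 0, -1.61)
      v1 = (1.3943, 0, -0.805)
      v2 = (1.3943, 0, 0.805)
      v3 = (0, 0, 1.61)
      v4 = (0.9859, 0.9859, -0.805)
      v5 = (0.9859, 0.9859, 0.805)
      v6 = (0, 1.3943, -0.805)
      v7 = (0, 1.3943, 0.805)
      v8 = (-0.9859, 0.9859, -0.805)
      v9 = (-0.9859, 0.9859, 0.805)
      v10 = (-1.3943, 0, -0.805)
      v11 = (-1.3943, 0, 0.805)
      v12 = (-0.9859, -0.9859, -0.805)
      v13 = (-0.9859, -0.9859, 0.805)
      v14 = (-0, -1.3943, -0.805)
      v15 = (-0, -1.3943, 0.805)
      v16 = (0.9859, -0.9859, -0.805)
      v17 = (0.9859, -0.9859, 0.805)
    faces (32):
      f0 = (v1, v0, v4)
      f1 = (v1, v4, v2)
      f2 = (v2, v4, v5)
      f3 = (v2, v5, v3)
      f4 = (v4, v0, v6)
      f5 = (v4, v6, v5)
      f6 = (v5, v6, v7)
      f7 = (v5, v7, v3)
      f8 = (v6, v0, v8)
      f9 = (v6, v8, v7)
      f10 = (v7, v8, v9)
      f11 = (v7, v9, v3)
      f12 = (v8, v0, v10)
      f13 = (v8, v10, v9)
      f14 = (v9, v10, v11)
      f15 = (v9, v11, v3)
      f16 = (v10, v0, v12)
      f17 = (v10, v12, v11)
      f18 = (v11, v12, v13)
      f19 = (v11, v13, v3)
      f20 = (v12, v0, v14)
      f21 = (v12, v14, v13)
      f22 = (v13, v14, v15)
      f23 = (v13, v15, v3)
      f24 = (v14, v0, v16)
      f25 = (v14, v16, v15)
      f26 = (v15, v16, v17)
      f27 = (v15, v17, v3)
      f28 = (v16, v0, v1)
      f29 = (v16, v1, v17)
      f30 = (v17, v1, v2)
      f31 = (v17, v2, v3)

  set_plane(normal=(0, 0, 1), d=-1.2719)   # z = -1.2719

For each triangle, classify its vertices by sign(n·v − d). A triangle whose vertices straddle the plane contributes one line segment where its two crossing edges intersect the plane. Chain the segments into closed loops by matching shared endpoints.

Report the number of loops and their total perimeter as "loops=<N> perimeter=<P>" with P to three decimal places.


Straddling triangles (8 of 32):
  (v1,v0,v4) [+-+] → (0.585606, 0, -1.2719)–(0.414078, 0.414078, -1.2719)  len=0.4482
  (v4,v0,v6) [+-+] → (0.414078, 0.414078, -1.2719)–(0, 0.585606, -1.2719)  len=0.4482
  (v6,v0,v8) [+-+] → (0, 0.585606, -1.2719)–(-0.414078, 0.414078, -1.2719)  len=0.4482
  (v8,v0,v10) [+-+] → (-0.414078, 0.414078, -1.2719)–(-0.585606, 0, -1.2719)  len=0.4482
  (v10,v0,v12) [+-+] → (-0.585606, 0, -1.2719)–(-0.414078, -0.414078, -1.2719)  len=0.4482
  (v12,v0,v14) [+-+] → (-0.414078, -0.414078, -1.2719)–(0, -0.585606, -1.2719)  len=0.4482
  (v14,v0,v16) [+-+] → (0, -0.585606, -1.2719)–(0.414078, -0.414078, -1.2719)  len=0.4482
  (v16,v0,v1) [+-+] → (0.414078, -0.414078, -1.2719)–(0.585606, 0, -1.2719)  len=0.4482

Chained into 1 loop(s):
  loop 1: 8 segments, perimeter = 3.5856
Total perimeter = 3.586

loops=1 perimeter=3.586
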